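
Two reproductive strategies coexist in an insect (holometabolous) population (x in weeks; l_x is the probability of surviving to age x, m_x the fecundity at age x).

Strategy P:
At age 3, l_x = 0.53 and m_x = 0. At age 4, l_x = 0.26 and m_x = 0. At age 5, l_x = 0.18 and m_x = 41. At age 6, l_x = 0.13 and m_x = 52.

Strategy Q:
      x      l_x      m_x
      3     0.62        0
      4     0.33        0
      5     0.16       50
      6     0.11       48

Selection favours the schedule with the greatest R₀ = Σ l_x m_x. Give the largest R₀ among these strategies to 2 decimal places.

Strategy P: R₀ = 0.53×0 + 0.26×0 + 0.18×41 + 0.13×52 = 14.1400
Strategy Q: R₀ = 0.62×0 + 0.33×0 + 0.16×50 + 0.11×48 = 13.2800
Highest R₀: strategy P with 14.1400.

14.14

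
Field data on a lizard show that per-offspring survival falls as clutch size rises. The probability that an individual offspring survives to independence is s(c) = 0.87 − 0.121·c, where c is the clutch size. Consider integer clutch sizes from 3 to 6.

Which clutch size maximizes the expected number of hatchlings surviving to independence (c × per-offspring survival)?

4

Expected hatchlings surviving to independence = c × s(c):
  c=3: 3 × 0.507 = 1.521
  c=4: 4 × 0.386 = 1.544
  c=5: 5 × 0.265 = 1.325
  c=6: 6 × 0.144 = 0.864
Maximum at c = 4 (1.544 hatchlings surviving to independence).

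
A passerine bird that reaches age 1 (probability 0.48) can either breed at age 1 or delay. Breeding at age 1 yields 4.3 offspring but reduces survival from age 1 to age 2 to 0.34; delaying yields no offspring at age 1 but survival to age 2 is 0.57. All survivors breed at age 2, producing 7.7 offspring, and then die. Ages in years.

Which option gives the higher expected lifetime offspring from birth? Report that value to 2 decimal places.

3.32

breed at age 1: R₀ = 0.48 × (4.3 + 0.34 × 7.7) = 0.48 × 6.9180 = 3.3206
delay to age 2: R₀ = 0.48 × (0.57 × 7.7) = 0.48 × 4.3890 = 2.1067
Higher: breed at age 1 (3.3206).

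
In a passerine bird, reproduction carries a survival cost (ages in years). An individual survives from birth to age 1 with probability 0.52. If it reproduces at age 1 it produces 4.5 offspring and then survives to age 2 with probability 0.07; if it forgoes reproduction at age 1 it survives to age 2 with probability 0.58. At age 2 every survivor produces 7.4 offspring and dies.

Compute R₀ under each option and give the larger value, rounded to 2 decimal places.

breed at age 1: R₀ = 0.52 × (4.5 + 0.07 × 7.4) = 0.52 × 5.0180 = 2.6094
delay to age 2: R₀ = 0.52 × (0.58 × 7.4) = 0.52 × 4.2920 = 2.2318
Higher: breed at age 1 (2.6094).

2.61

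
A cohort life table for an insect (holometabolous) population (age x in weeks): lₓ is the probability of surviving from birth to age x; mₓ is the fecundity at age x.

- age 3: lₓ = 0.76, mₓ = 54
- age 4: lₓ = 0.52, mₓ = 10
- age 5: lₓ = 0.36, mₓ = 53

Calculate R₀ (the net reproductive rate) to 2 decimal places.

R₀ = Σ lₓ mₓ:
  age 3: 0.76 × 54 = 41.0400
  age 4: 0.52 × 10 = 5.2000
  age 5: 0.36 × 53 = 19.0800
R₀ = 41.0400 + 5.2000 + 19.0800 = 65.3200

65.32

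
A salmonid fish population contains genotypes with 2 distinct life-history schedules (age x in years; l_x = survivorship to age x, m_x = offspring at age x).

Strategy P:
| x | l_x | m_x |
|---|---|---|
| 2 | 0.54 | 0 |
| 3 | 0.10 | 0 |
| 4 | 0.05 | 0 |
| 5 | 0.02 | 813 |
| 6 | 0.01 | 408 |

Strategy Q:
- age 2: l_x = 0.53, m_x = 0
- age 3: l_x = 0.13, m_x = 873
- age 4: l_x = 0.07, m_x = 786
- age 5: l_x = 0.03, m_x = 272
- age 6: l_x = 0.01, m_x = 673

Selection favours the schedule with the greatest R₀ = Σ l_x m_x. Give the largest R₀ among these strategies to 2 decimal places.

183.40

Strategy P: R₀ = 0.54×0 + 0.10×0 + 0.05×0 + 0.02×813 + 0.01×408 = 20.3400
Strategy Q: R₀ = 0.53×0 + 0.13×873 + 0.07×786 + 0.03×272 + 0.01×673 = 183.4000
Highest R₀: strategy Q with 183.4000.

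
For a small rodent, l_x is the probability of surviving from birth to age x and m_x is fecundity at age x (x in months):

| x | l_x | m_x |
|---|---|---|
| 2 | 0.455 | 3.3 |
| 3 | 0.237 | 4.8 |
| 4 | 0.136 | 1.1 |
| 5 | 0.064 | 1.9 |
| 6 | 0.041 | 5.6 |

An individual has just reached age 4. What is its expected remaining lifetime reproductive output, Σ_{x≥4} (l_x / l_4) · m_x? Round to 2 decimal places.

3.68

l_4 = 0.136. Conditional survival from age 4 to x is l_x / l_4.
  x=4: (0.136/0.136) × 1.1 = 1.1000
  x=5: (0.064/0.136) × 1.9 = 0.8941
  x=6: (0.041/0.136) × 5.6 = 1.6882
Sum = 1.1000 + 0.8941 + 1.6882 = 3.6824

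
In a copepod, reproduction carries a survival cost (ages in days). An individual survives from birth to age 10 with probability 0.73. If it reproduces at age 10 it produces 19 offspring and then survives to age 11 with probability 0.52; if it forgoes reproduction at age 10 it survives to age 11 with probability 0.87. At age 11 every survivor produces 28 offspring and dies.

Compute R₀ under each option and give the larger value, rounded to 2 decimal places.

breed at age 10: R₀ = 0.73 × (19 + 0.52 × 28) = 0.73 × 33.5600 = 24.4988
delay to age 11: R₀ = 0.73 × (0.87 × 28) = 0.73 × 24.3600 = 17.7828
Higher: breed at age 10 (24.4988).

24.50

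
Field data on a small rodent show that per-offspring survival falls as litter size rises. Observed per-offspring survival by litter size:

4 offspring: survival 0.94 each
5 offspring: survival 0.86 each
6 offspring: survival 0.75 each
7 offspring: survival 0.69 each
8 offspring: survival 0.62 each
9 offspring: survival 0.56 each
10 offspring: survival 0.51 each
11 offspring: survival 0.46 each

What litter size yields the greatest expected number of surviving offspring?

10

Expected surviving offspring = c × s(c):
  c=4: 4 × 0.94 = 3.760
  c=5: 5 × 0.86 = 4.300
  c=6: 6 × 0.75 = 4.500
  c=7: 7 × 0.69 = 4.830
  c=8: 8 × 0.62 = 4.960
  c=9: 9 × 0.56 = 5.040
  c=10: 10 × 0.51 = 5.100
  c=11: 11 × 0.46 = 5.060
Maximum at c = 10 (5.100 surviving offspring).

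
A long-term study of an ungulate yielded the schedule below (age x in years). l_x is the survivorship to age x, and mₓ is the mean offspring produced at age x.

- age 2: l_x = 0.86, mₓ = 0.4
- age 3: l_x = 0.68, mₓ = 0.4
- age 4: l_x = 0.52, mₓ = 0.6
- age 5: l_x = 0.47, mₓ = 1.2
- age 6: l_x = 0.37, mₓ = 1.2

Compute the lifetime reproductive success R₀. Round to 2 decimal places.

R₀ = Σ l_x mₓ:
  age 2: 0.86 × 0.4 = 0.3440
  age 3: 0.68 × 0.4 = 0.2720
  age 4: 0.52 × 0.6 = 0.3120
  age 5: 0.47 × 1.2 = 0.5640
  age 6: 0.37 × 1.2 = 0.4440
R₀ = 0.3440 + 0.2720 + 0.3120 + 0.5640 + 0.4440 = 1.9360

1.94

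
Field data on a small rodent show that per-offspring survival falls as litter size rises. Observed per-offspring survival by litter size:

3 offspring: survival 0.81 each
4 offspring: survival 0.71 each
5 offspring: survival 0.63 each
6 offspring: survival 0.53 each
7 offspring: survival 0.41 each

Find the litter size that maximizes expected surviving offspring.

6

Expected surviving offspring = c × s(c):
  c=3: 3 × 0.81 = 2.430
  c=4: 4 × 0.71 = 2.840
  c=5: 5 × 0.63 = 3.150
  c=6: 6 × 0.53 = 3.180
  c=7: 7 × 0.41 = 2.870
Maximum at c = 6 (3.180 surviving offspring).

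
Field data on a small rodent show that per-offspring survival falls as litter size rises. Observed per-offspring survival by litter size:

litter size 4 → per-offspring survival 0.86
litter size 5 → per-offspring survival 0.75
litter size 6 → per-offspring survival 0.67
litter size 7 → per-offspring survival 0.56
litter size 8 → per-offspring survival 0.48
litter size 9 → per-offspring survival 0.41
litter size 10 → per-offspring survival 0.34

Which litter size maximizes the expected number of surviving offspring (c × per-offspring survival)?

6

Expected surviving offspring = c × s(c):
  c=4: 4 × 0.86 = 3.440
  c=5: 5 × 0.75 = 3.750
  c=6: 6 × 0.67 = 4.020
  c=7: 7 × 0.56 = 3.920
  c=8: 8 × 0.48 = 3.840
  c=9: 9 × 0.41 = 3.690
  c=10: 10 × 0.34 = 3.400
Maximum at c = 6 (4.020 surviving offspring).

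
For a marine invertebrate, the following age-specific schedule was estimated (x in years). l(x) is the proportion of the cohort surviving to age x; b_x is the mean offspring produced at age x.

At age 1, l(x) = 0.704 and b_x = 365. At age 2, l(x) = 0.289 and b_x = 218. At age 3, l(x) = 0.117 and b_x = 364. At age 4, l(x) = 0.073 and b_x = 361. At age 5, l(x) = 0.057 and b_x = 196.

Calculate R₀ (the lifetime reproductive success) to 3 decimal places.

400.075

R₀ = Σ l(x) b_x:
  age 1: 0.704 × 365 = 256.9600
  age 2: 0.289 × 218 = 63.0020
  age 3: 0.117 × 364 = 42.5880
  age 4: 0.073 × 361 = 26.3530
  age 5: 0.057 × 196 = 11.1720
R₀ = 256.9600 + 63.0020 + 42.5880 + 26.3530 + 11.1720 = 400.0750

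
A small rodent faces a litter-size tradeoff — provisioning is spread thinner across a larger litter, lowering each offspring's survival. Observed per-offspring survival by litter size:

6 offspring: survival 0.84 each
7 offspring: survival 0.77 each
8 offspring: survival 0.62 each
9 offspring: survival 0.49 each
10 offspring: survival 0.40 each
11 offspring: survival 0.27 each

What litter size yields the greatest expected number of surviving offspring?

7

Expected surviving offspring = c × s(c):
  c=6: 6 × 0.84 = 5.040
  c=7: 7 × 0.77 = 5.390
  c=8: 8 × 0.62 = 4.960
  c=9: 9 × 0.49 = 4.410
  c=10: 10 × 0.40 = 4.000
  c=11: 11 × 0.27 = 2.970
Maximum at c = 7 (5.390 surviving offspring).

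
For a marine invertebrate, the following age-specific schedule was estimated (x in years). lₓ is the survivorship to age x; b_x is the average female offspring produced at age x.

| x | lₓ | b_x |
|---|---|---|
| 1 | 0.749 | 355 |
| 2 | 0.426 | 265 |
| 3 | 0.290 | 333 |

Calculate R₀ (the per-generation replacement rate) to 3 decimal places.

475.355

R₀ = Σ lₓ b_x:
  age 1: 0.749 × 355 = 265.8950
  age 2: 0.426 × 265 = 112.8900
  age 3: 0.290 × 333 = 96.5700
R₀ = 265.8950 + 112.8900 + 96.5700 = 475.3550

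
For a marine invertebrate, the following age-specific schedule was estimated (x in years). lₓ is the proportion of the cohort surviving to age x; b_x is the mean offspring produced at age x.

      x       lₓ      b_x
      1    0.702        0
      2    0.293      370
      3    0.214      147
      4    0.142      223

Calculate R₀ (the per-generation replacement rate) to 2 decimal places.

171.53

R₀ = Σ lₓ b_x:
  age 1: 0.702 × 0 = 0.0000
  age 2: 0.293 × 370 = 108.4100
  age 3: 0.214 × 147 = 31.4580
  age 4: 0.142 × 223 = 31.6660
R₀ = 0.0000 + 108.4100 + 31.4580 + 31.6660 = 171.5340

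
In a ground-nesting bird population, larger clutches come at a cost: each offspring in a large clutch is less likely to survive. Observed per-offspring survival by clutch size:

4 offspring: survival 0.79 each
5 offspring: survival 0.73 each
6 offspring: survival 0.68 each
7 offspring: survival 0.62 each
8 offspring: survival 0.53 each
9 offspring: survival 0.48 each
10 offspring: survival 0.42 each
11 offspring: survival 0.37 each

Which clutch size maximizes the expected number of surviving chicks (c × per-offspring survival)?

7

Expected surviving chicks = c × s(c):
  c=4: 4 × 0.79 = 3.160
  c=5: 5 × 0.73 = 3.650
  c=6: 6 × 0.68 = 4.080
  c=7: 7 × 0.62 = 4.340
  c=8: 8 × 0.53 = 4.240
  c=9: 9 × 0.48 = 4.320
  c=10: 10 × 0.42 = 4.200
  c=11: 11 × 0.37 = 4.070
Maximum at c = 7 (4.340 surviving chicks).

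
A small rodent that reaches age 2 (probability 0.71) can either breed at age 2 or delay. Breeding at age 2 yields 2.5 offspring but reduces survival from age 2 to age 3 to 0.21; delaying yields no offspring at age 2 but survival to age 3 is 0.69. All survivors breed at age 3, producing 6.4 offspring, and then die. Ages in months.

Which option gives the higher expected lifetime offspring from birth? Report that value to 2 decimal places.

3.14

breed at age 2: R₀ = 0.71 × (2.5 + 0.21 × 6.4) = 0.71 × 3.8440 = 2.7292
delay to age 3: R₀ = 0.71 × (0.69 × 6.4) = 0.71 × 4.4160 = 3.1354
Higher: delay to age 3 (3.1354).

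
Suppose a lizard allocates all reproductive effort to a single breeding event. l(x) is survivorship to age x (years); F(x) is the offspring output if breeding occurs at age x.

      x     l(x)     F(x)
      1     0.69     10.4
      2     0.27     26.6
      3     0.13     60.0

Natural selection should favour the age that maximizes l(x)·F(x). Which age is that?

3

Expected offspring if breeding at age x = l(x) × F(x):
  age 1: 0.69 × 10.4 = 7.176
  age 2: 0.27 × 26.6 = 7.182
  age 3: 0.13 × 60.0 = 7.800
Maximum at age 3 (7.800).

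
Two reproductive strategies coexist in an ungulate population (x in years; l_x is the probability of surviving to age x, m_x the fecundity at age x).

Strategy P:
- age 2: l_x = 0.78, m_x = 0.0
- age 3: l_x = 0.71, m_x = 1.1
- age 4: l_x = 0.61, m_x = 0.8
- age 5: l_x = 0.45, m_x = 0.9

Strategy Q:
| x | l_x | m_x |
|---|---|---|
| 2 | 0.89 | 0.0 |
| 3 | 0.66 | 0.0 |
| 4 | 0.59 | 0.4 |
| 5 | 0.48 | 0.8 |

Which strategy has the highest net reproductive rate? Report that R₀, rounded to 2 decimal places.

1.67

Strategy P: R₀ = 0.78×0.0 + 0.71×1.1 + 0.61×0.8 + 0.45×0.9 = 1.6740
Strategy Q: R₀ = 0.89×0.0 + 0.66×0.0 + 0.59×0.4 + 0.48×0.8 = 0.6200
Highest R₀: strategy P with 1.6740.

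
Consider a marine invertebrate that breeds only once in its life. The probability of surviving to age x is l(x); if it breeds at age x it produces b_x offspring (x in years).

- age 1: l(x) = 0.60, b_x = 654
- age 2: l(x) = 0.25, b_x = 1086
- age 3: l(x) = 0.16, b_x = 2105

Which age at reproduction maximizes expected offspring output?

1

Expected offspring if breeding at age x = l(x) × b_x:
  age 1: 0.60 × 654 = 392.400
  age 2: 0.25 × 1086 = 271.500
  age 3: 0.16 × 2105 = 336.800
Maximum at age 1 (392.400).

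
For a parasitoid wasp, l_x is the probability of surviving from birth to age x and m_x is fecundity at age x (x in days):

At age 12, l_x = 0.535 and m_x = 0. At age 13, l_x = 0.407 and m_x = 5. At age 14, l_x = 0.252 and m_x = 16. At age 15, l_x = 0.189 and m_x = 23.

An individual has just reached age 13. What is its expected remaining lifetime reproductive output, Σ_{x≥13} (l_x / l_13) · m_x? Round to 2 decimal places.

l_13 = 0.407. Conditional survival from age 13 to x is l_x / l_13.
  x=13: (0.407/0.407) × 5 = 5.0000
  x=14: (0.252/0.407) × 16 = 9.9066
  x=15: (0.189/0.407) × 23 = 10.6806
Sum = 5.0000 + 9.9066 + 10.6806 = 25.5872

25.59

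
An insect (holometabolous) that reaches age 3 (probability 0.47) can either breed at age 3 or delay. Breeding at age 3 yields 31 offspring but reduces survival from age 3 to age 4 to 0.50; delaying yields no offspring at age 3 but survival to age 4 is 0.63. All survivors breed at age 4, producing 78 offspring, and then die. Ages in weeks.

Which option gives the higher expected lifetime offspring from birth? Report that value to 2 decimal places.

breed at age 3: R₀ = 0.47 × (31 + 0.50 × 78) = 0.47 × 70.0000 = 32.9000
delay to age 4: R₀ = 0.47 × (0.63 × 78) = 0.47 × 49.1400 = 23.0958
Higher: breed at age 3 (32.9000).

32.90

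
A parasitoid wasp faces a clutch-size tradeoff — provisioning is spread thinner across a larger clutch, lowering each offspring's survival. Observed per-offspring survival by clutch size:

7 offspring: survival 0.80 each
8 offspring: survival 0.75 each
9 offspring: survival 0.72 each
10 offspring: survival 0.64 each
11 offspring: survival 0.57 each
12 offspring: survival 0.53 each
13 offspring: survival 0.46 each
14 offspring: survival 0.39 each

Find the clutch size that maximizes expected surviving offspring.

Expected surviving offspring = c × s(c):
  c=7: 7 × 0.80 = 5.600
  c=8: 8 × 0.75 = 6.000
  c=9: 9 × 0.72 = 6.480
  c=10: 10 × 0.64 = 6.400
  c=11: 11 × 0.57 = 6.270
  c=12: 12 × 0.53 = 6.360
  c=13: 13 × 0.46 = 5.980
  c=14: 14 × 0.39 = 5.460
Maximum at c = 9 (6.480 surviving offspring).

9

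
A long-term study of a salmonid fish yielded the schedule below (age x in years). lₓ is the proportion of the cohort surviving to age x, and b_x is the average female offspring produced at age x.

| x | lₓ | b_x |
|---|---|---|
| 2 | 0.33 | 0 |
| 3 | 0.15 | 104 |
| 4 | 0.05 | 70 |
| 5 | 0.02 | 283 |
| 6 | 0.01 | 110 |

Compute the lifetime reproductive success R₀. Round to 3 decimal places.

25.860

R₀ = Σ lₓ b_x:
  age 2: 0.33 × 0 = 0.0000
  age 3: 0.15 × 104 = 15.6000
  age 4: 0.05 × 70 = 3.5000
  age 5: 0.02 × 283 = 5.6600
  age 6: 0.01 × 110 = 1.1000
R₀ = 0.0000 + 15.6000 + 3.5000 + 5.6600 + 1.1000 = 25.8600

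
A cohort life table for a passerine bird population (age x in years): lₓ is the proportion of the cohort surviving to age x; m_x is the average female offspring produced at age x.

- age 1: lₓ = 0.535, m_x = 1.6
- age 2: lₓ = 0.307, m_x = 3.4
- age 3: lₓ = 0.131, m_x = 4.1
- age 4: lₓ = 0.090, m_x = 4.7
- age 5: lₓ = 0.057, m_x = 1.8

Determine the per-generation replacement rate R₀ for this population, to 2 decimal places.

2.96

R₀ = Σ lₓ m_x:
  age 1: 0.535 × 1.6 = 0.8560
  age 2: 0.307 × 3.4 = 1.0438
  age 3: 0.131 × 4.1 = 0.5371
  age 4: 0.090 × 4.7 = 0.4230
  age 5: 0.057 × 1.8 = 0.1026
R₀ = 0.8560 + 1.0438 + 0.5371 + 0.4230 + 0.1026 = 2.9625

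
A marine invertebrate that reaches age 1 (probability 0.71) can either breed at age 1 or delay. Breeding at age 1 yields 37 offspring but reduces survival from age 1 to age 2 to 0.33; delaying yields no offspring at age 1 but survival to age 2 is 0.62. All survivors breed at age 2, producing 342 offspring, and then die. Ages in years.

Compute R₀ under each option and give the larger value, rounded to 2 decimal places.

150.55

breed at age 1: R₀ = 0.71 × (37 + 0.33 × 342) = 0.71 × 149.8600 = 106.4006
delay to age 2: R₀ = 0.71 × (0.62 × 342) = 0.71 × 212.0400 = 150.5484
Higher: delay to age 2 (150.5484).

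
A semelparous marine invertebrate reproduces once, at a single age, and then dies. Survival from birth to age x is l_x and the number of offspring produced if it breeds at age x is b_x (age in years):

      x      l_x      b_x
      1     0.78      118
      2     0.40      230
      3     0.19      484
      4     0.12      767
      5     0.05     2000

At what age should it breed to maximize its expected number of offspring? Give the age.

Expected offspring if breeding at age x = l_x × b_x:
  age 1: 0.78 × 118 = 92.040
  age 2: 0.40 × 230 = 92.000
  age 3: 0.19 × 484 = 91.960
  age 4: 0.12 × 767 = 92.040
  age 5: 0.05 × 2000 = 100.000
Maximum at age 5 (100.000).

5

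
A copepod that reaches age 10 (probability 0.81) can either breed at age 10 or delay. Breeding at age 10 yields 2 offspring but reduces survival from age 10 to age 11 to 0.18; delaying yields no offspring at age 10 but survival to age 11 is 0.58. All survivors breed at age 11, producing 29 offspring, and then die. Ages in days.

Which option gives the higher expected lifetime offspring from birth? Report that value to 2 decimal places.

13.62

breed at age 10: R₀ = 0.81 × (2 + 0.18 × 29) = 0.81 × 7.2200 = 5.8482
delay to age 11: R₀ = 0.81 × (0.58 × 29) = 0.81 × 16.8200 = 13.6242
Higher: delay to age 11 (13.6242).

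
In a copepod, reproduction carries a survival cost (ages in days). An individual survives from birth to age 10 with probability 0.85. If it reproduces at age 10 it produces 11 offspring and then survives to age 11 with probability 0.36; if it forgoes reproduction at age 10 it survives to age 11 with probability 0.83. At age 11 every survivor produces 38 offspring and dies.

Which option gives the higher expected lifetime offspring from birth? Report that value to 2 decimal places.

breed at age 10: R₀ = 0.85 × (11 + 0.36 × 38) = 0.85 × 24.6800 = 20.9780
delay to age 11: R₀ = 0.85 × (0.83 × 38) = 0.85 × 31.5400 = 26.8090
Higher: delay to age 11 (26.8090).

26.81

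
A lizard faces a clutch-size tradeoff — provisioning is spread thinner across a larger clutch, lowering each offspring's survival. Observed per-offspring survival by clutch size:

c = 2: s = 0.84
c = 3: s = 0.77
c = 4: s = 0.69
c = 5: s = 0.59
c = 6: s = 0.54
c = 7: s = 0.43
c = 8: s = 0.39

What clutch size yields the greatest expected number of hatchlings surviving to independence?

Expected hatchlings surviving to independence = c × s(c):
  c=2: 2 × 0.84 = 1.680
  c=3: 3 × 0.77 = 2.310
  c=4: 4 × 0.69 = 2.760
  c=5: 5 × 0.59 = 2.950
  c=6: 6 × 0.54 = 3.240
  c=7: 7 × 0.43 = 3.010
  c=8: 8 × 0.39 = 3.120
Maximum at c = 6 (3.240 hatchlings surviving to independence).

6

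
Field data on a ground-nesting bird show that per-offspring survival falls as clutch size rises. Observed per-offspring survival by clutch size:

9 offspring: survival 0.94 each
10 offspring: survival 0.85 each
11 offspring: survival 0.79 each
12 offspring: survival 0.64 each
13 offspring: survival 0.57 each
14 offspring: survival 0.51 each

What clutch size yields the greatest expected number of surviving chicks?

Expected surviving chicks = c × s(c):
  c=9: 9 × 0.94 = 8.460
  c=10: 10 × 0.85 = 8.500
  c=11: 11 × 0.79 = 8.690
  c=12: 12 × 0.64 = 7.680
  c=13: 13 × 0.57 = 7.410
  c=14: 14 × 0.51 = 7.140
Maximum at c = 11 (8.690 surviving chicks).

11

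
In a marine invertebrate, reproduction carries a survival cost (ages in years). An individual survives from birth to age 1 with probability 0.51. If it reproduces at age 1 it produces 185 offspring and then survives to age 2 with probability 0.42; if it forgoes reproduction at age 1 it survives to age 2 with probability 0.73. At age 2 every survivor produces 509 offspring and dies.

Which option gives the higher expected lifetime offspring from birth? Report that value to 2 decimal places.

breed at age 1: R₀ = 0.51 × (185 + 0.42 × 509) = 0.51 × 398.7800 = 203.3778
delay to age 2: R₀ = 0.51 × (0.73 × 509) = 0.51 × 371.5700 = 189.5007
Higher: breed at age 1 (203.3778).

203.38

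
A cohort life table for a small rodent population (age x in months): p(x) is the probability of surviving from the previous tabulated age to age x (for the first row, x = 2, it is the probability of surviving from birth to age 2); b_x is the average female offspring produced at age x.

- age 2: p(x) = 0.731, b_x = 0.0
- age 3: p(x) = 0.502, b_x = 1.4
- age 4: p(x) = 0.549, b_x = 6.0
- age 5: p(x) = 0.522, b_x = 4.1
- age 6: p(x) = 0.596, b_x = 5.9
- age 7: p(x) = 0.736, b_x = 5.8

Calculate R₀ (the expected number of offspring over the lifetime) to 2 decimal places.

Survivorship from birth: l_x = p_2·p_3·…·p_x.
  l_2 = 0.73100
  l_3 = 0.36696
  l_4 = 0.20146
  l_5 = 0.10516
  l_6 = 0.06268
  l_7 = 0.04613
R₀ = Σ l_x b_x:
  age 2: 0.73100 × 0.0 = 0.0000
  age 3: 0.36696 × 1.4 = 0.5137
  age 4: 0.20146 × 6.0 = 1.2088
  age 5: 0.10516 × 4.1 = 0.4312
  age 6: 0.06268 × 5.9 = 0.3698
  age 7: 0.04613 × 5.8 = 0.2676
R₀ = 0.0000 + 0.5137 + 1.2088 + 0.4312 + 0.3698 + 0.2676 = 2.7910

2.79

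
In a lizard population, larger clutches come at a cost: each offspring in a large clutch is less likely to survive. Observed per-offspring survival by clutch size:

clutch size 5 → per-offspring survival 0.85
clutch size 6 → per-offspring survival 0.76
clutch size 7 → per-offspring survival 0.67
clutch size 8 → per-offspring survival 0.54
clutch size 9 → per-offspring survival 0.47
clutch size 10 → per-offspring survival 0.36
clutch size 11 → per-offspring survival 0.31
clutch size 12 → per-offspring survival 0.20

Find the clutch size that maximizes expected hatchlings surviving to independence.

Expected hatchlings surviving to independence = c × s(c):
  c=5: 5 × 0.85 = 4.250
  c=6: 6 × 0.76 = 4.560
  c=7: 7 × 0.67 = 4.690
  c=8: 8 × 0.54 = 4.320
  c=9: 9 × 0.47 = 4.230
  c=10: 10 × 0.36 = 3.600
  c=11: 11 × 0.31 = 3.410
  c=12: 12 × 0.20 = 2.400
Maximum at c = 7 (4.690 hatchlings surviving to independence).

7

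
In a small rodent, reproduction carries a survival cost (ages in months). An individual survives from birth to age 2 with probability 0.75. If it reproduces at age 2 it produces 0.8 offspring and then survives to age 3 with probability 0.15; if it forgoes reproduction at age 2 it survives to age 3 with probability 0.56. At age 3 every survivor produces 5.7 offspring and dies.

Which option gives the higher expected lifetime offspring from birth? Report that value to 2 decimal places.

2.39

breed at age 2: R₀ = 0.75 × (0.8 + 0.15 × 5.7) = 0.75 × 1.6550 = 1.2412
delay to age 3: R₀ = 0.75 × (0.56 × 5.7) = 0.75 × 3.1920 = 2.3940
Higher: delay to age 3 (2.3940).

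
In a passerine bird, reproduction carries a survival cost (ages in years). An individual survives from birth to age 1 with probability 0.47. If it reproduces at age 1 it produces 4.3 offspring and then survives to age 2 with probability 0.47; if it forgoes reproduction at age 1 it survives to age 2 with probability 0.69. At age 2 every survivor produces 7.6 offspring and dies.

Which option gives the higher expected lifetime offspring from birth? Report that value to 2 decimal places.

3.70

breed at age 1: R₀ = 0.47 × (4.3 + 0.47 × 7.6) = 0.47 × 7.8720 = 3.6998
delay to age 2: R₀ = 0.47 × (0.69 × 7.6) = 0.47 × 5.2440 = 2.4647
Higher: breed at age 1 (3.6998).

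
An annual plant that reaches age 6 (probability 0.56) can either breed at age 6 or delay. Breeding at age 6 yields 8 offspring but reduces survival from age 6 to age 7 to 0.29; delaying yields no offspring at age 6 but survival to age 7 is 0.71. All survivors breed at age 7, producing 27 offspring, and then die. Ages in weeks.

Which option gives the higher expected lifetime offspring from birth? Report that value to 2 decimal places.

10.74

breed at age 6: R₀ = 0.56 × (8 + 0.29 × 27) = 0.56 × 15.8300 = 8.8648
delay to age 7: R₀ = 0.56 × (0.71 × 27) = 0.56 × 19.1700 = 10.7352
Higher: delay to age 7 (10.7352).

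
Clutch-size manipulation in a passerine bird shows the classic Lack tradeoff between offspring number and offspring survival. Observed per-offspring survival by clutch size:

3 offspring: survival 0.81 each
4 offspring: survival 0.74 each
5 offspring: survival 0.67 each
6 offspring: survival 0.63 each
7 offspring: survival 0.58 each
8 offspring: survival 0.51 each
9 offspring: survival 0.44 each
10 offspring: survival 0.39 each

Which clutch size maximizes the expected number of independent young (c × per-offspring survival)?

Expected independent young = c × s(c):
  c=3: 3 × 0.81 = 2.430
  c=4: 4 × 0.74 = 2.960
  c=5: 5 × 0.67 = 3.350
  c=6: 6 × 0.63 = 3.780
  c=7: 7 × 0.58 = 4.060
  c=8: 8 × 0.51 = 4.080
  c=9: 9 × 0.44 = 3.960
  c=10: 10 × 0.39 = 3.900
Maximum at c = 8 (4.080 independent young).

8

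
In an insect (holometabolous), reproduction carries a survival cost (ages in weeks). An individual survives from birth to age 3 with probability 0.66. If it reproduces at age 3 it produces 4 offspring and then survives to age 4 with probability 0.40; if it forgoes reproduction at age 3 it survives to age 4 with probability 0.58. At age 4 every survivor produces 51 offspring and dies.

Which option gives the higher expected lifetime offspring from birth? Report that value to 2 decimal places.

19.52

breed at age 3: R₀ = 0.66 × (4 + 0.40 × 51) = 0.66 × 24.4000 = 16.1040
delay to age 4: R₀ = 0.66 × (0.58 × 51) = 0.66 × 29.5800 = 19.5228
Higher: delay to age 4 (19.5228).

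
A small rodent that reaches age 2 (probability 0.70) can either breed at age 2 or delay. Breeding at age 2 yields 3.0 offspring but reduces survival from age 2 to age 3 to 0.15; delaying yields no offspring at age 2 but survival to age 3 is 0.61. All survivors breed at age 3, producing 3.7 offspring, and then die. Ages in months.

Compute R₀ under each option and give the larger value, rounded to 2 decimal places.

2.49

breed at age 2: R₀ = 0.70 × (3.0 + 0.15 × 3.7) = 0.70 × 3.5550 = 2.4885
delay to age 3: R₀ = 0.70 × (0.61 × 3.7) = 0.70 × 2.2570 = 1.5799
Higher: breed at age 2 (2.4885).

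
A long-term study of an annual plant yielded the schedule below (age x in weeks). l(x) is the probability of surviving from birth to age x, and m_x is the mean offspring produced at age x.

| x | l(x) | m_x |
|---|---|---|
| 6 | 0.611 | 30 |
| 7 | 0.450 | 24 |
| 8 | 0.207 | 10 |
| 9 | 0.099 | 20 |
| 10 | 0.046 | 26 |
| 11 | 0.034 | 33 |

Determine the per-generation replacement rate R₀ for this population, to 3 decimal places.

R₀ = Σ l(x) m_x:
  age 6: 0.611 × 30 = 18.3300
  age 7: 0.450 × 24 = 10.8000
  age 8: 0.207 × 10 = 2.0700
  age 9: 0.099 × 20 = 1.9800
  age 10: 0.046 × 26 = 1.1960
  age 11: 0.034 × 33 = 1.1220
R₀ = 18.3300 + 10.8000 + 2.0700 + 1.9800 + 1.1960 + 1.1220 = 35.4980

35.498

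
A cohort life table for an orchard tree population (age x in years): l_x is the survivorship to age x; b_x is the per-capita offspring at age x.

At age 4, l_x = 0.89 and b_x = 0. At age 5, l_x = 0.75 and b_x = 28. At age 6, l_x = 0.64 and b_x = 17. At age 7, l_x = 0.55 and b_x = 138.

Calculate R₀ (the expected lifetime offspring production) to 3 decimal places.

107.780

R₀ = Σ l_x b_x:
  age 4: 0.89 × 0 = 0.0000
  age 5: 0.75 × 28 = 21.0000
  age 6: 0.64 × 17 = 10.8800
  age 7: 0.55 × 138 = 75.9000
R₀ = 0.0000 + 21.0000 + 10.8800 + 75.9000 = 107.7800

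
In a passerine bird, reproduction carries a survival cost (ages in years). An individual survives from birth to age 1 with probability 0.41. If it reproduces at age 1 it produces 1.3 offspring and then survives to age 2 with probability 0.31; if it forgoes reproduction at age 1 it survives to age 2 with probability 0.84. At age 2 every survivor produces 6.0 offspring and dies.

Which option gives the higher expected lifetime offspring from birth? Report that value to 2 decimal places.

breed at age 1: R₀ = 0.41 × (1.3 + 0.31 × 6.0) = 0.41 × 3.1600 = 1.2956
delay to age 2: R₀ = 0.41 × (0.84 × 6.0) = 0.41 × 5.0400 = 2.0664
Higher: delay to age 2 (2.0664).

2.07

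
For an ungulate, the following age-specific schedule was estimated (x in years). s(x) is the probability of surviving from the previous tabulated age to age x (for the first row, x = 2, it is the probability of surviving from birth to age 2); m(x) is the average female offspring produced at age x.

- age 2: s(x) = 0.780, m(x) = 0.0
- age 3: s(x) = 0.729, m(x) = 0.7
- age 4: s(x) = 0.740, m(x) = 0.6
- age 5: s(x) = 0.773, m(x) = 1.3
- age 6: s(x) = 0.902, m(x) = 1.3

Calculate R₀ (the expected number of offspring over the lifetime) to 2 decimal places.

1.45

Survivorship from birth: l_x = s_2·s_3·…·s_x.
  l_2 = 0.78000
  l_3 = 0.56862
  l_4 = 0.42078
  l_5 = 0.32526
  l_6 = 0.29339
R₀ = Σ l_x m(x):
  age 2: 0.78000 × 0.0 = 0.0000
  age 3: 0.56862 × 0.7 = 0.3980
  age 4: 0.42078 × 0.6 = 0.2525
  age 5: 0.32526 × 1.3 = 0.4228
  age 6: 0.29339 × 1.3 = 0.3814
R₀ = 0.0000 + 0.3980 + 0.2525 + 0.4228 + 0.3814 = 1.4547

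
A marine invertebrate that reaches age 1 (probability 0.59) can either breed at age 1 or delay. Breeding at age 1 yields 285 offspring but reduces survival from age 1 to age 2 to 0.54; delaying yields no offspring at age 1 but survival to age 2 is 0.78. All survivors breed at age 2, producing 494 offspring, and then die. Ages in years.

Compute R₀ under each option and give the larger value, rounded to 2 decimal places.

breed at age 1: R₀ = 0.59 × (285 + 0.54 × 494) = 0.59 × 551.7600 = 325.5384
delay to age 2: R₀ = 0.59 × (0.78 × 494) = 0.59 × 385.3200 = 227.3388
Higher: breed at age 1 (325.5384).

325.54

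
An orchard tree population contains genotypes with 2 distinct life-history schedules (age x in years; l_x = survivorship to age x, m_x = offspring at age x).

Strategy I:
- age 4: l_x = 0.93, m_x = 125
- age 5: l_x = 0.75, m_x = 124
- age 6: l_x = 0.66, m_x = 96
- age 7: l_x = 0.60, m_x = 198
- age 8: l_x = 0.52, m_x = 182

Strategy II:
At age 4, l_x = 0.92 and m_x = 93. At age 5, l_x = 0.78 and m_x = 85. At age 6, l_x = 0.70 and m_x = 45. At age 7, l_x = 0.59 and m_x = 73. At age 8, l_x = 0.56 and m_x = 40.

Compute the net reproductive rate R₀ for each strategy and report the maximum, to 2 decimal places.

Strategy I: R₀ = 0.93×125 + 0.75×124 + 0.66×96 + 0.60×198 + 0.52×182 = 486.0500
Strategy II: R₀ = 0.92×93 + 0.78×85 + 0.70×45 + 0.59×73 + 0.56×40 = 248.8300
Highest R₀: strategy I with 486.0500.

486.05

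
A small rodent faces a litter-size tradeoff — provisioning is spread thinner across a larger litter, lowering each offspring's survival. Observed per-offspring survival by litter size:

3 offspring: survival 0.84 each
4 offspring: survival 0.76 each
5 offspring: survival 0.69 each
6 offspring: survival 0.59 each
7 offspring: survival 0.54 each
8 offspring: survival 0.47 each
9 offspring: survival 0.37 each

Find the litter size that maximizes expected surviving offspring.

Expected surviving offspring = c × s(c):
  c=3: 3 × 0.84 = 2.520
  c=4: 4 × 0.76 = 3.040
  c=5: 5 × 0.69 = 3.450
  c=6: 6 × 0.59 = 3.540
  c=7: 7 × 0.54 = 3.780
  c=8: 8 × 0.47 = 3.760
  c=9: 9 × 0.37 = 3.330
Maximum at c = 7 (3.780 surviving offspring).

7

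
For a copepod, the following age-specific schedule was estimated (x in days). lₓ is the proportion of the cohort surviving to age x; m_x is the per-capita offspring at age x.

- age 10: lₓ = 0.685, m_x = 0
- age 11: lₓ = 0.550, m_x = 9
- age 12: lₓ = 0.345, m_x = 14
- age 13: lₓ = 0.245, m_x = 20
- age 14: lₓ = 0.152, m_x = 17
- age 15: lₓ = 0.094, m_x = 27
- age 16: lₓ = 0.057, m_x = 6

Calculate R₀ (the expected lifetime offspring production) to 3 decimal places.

R₀ = Σ lₓ m_x:
  age 10: 0.685 × 0 = 0.0000
  age 11: 0.550 × 9 = 4.9500
  age 12: 0.345 × 14 = 4.8300
  age 13: 0.245 × 20 = 4.9000
  age 14: 0.152 × 17 = 2.5840
  age 15: 0.094 × 27 = 2.5380
  age 16: 0.057 × 6 = 0.3420
R₀ = 0.0000 + 4.9500 + 4.8300 + 4.9000 + 2.5840 + 2.5380 + 0.3420 = 20.1440

20.144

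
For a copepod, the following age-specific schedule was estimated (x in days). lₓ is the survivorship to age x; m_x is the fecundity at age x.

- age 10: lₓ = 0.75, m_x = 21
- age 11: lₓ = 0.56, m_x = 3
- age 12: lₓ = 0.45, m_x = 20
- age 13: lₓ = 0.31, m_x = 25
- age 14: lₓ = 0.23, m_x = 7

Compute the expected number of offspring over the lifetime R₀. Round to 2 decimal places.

35.79

R₀ = Σ lₓ m_x:
  age 10: 0.75 × 21 = 15.7500
  age 11: 0.56 × 3 = 1.6800
  age 12: 0.45 × 20 = 9.0000
  age 13: 0.31 × 25 = 7.7500
  age 14: 0.23 × 7 = 1.6100
R₀ = 15.7500 + 1.6800 + 9.0000 + 7.7500 + 1.6100 = 35.7900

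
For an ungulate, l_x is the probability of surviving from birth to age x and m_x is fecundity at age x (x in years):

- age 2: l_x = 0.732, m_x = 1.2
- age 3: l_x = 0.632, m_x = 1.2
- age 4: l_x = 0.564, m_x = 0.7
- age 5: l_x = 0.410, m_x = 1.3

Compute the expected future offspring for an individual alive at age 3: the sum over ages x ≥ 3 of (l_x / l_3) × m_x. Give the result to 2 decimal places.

2.67

l_3 = 0.632. Conditional survival from age 3 to x is l_x / l_3.
  x=3: (0.632/0.632) × 1.2 = 1.2000
  x=4: (0.564/0.632) × 0.7 = 0.6247
  x=5: (0.410/0.632) × 1.3 = 0.8434
Sum = 1.2000 + 0.6247 + 0.8434 = 2.6680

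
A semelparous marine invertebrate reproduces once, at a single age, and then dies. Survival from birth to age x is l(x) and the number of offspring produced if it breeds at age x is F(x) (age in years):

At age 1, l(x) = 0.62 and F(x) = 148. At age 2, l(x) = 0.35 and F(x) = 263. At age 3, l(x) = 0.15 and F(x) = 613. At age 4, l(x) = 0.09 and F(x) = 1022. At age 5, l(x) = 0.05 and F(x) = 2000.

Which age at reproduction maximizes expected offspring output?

5

Expected offspring if breeding at age x = l(x) × F(x):
  age 1: 0.62 × 148 = 91.760
  age 2: 0.35 × 263 = 92.050
  age 3: 0.15 × 613 = 91.950
  age 4: 0.09 × 1022 = 91.980
  age 5: 0.05 × 2000 = 100.000
Maximum at age 5 (100.000).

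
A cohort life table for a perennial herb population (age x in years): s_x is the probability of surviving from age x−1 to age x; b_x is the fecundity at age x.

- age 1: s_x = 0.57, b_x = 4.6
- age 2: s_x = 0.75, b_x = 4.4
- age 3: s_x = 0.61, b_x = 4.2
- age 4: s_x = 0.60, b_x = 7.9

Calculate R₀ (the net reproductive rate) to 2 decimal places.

Survivorship from birth: l_x = s_1·s_2·…·s_x.
  l_1 = 0.57000
  l_2 = 0.42750
  l_3 = 0.26077
  l_4 = 0.15646
R₀ = Σ l_x b_x:
  age 1: 0.57000 × 4.6 = 2.6220
  age 2: 0.42750 × 4.4 = 1.8810
  age 3: 0.26077 × 4.2 = 1.0952
  age 4: 0.15646 × 7.9 = 1.2360
R₀ = 2.6220 + 1.8810 + 1.0952 + 1.2360 = 6.8343

6.83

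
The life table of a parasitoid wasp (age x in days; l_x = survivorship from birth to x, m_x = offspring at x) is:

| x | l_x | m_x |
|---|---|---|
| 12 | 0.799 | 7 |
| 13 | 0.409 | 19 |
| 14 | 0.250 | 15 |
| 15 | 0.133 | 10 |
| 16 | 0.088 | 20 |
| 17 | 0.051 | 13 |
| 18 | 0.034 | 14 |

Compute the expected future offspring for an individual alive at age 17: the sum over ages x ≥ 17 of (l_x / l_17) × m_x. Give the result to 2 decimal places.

l_17 = 0.051. Conditional survival from age 17 to x is l_x / l_17.
  x=17: (0.051/0.051) × 13 = 13.0000
  x=18: (0.034/0.051) × 14 = 9.3333
Sum = 13.0000 + 9.3333 = 22.3333

22.33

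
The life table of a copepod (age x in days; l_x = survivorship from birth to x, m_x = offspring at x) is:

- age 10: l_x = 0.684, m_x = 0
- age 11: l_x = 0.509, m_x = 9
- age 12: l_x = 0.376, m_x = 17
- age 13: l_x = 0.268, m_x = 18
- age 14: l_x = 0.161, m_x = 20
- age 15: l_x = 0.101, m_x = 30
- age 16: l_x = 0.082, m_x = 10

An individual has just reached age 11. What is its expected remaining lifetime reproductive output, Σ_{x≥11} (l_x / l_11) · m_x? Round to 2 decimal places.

44.93

l_11 = 0.509. Conditional survival from age 11 to x is l_x / l_11.
  x=11: (0.509/0.509) × 9 = 9.0000
  x=12: (0.376/0.509) × 17 = 12.5580
  x=13: (0.268/0.509) × 18 = 9.4774
  x=14: (0.161/0.509) × 20 = 6.3261
  x=15: (0.101/0.509) × 30 = 5.9528
  x=16: (0.082/0.509) × 10 = 1.6110
Sum = 9.0000 + 12.5580 + 9.4774 + 6.3261 + 5.9528 + 1.6110 = 44.9253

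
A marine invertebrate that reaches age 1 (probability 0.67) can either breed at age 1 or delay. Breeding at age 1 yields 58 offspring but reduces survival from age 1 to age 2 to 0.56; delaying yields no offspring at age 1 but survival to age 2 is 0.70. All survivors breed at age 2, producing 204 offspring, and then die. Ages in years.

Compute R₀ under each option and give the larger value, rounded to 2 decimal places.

115.40

breed at age 1: R₀ = 0.67 × (58 + 0.56 × 204) = 0.67 × 172.2400 = 115.4008
delay to age 2: R₀ = 0.67 × (0.70 × 204) = 0.67 × 142.8000 = 95.6760
Higher: breed at age 1 (115.4008).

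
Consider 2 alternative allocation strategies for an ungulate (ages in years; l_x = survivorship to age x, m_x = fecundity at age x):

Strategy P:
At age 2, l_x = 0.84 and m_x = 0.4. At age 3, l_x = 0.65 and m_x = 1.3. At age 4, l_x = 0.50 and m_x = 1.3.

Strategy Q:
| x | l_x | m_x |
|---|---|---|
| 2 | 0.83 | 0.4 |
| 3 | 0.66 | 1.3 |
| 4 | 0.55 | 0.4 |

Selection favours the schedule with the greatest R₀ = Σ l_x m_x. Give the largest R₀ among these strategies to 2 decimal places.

Strategy P: R₀ = 0.84×0.4 + 0.65×1.3 + 0.50×1.3 = 1.8310
Strategy Q: R₀ = 0.83×0.4 + 0.66×1.3 + 0.55×0.4 = 1.4100
Highest R₀: strategy P with 1.8310.

1.83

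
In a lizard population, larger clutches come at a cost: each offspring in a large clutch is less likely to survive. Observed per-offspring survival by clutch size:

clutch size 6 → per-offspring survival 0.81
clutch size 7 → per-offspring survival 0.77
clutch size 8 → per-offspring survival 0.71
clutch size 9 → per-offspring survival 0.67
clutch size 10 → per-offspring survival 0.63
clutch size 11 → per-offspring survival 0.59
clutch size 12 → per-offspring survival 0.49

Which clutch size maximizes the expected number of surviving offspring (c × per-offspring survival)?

Expected surviving offspring = c × s(c):
  c=6: 6 × 0.81 = 4.860
  c=7: 7 × 0.77 = 5.390
  c=8: 8 × 0.71 = 5.680
  c=9: 9 × 0.67 = 6.030
  c=10: 10 × 0.63 = 6.300
  c=11: 11 × 0.59 = 6.490
  c=12: 12 × 0.49 = 5.880
Maximum at c = 11 (6.490 surviving offspring).

11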